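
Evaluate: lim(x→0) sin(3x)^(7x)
This is an exponential indeterminate form.

For exponential indeterminate forms, take the natural log:
  Let L = lim(x→0) sin(3x)^(7x)
  Then ln(L) = lim(x→0) [exponent × ln(base)]
  Evaluate using L'Hôpital or standard limits, then exponentiate.
  L = 1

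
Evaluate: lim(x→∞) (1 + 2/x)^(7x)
This is an exponential indeterminate form.

For exponential indeterminate forms, take the natural log:
  Let L = lim(x→∞) (1 + 2/x)^(7x)
  Then ln(L) = lim(x→∞) [exponent × ln(base)]
  Evaluate using L'Hôpital or standard limits, then exponentiate.
  L = e^(14)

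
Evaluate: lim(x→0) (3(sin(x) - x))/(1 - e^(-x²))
This is a 0/0 indeterminate form.

Apply L'Hôpital's rule: differentiate numerator and denominator separately.
  f(x) = -3·x + 3·sin(x)   ⇒   f'(x) = 3·cos(x) - 3
  g(x) = 1 - e^(-x^2)   ⇒   g'(x) = 2·x·e^(-x^2)
  lim(x→0) f'(x)/g'(x) = lim(x→0) (3·cos(x) - 3)/(2·x·e^(-x^2))
  = 0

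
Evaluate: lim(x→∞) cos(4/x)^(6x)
This is an exponential indeterminate form.

For exponential indeterminate forms, take the natural log:
  Let L = lim(x→∞) cos(4/x)^(6x)
  Then ln(L) = lim(x→∞) [exponent × ln(base)]
  Evaluate using L'Hôpital or standard limits, then exponentiate.
  L = 1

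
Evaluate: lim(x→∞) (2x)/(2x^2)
This is an ∞/∞ indeterminate form.

Apply L'Hôpital's rule: differentiate numerator and denominator separately.
  f(x) = 2·x   ⇒   f'(x) = 2
  g(x) = 2·x^2   ⇒   g'(x) = 4·x
  lim(x→∞) f'(x)/g'(x) = lim(x→∞) (2)/(4·x)
  = 0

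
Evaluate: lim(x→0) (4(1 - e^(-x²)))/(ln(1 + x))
This is a 0/0 indeterminate form.

Apply L'Hôpital's rule: differentiate numerator and denominator separately.
  f(x) = 4 - 4·e^(-x^2)   ⇒   f'(x) = 8·x·e^(-x^2)
  g(x) = ln(x + 1)   ⇒   g'(x) = 1/(x + 1)
  lim(x→0) f'(x)/g'(x) = lim(x→0) (8·x·e^(-x^2))/(1/(x + 1))
  = 0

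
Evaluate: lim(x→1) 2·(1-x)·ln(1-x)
This is a 0·∞ indeterminate form.

Rewrite 0·∞ as a quotient (0/0 or ∞/∞ form), then apply L'Hôpital's rule:
  lim(x→1) 2·(1-x)·ln(1-x) = 0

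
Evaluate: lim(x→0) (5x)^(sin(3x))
This is an exponential indeterminate form.

For exponential indeterminate forms, take the natural log:
  Let L = lim(x→0) (5x)^(sin(3x))
  Then ln(L) = lim(x→0) [exponent × ln(base)]
  Evaluate using L'Hôpital or standard limits, then exponentiate.
  L = 1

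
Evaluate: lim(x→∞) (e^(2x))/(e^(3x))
This is an ∞/∞ indeterminate form.

Apply L'Hôpital's rule: differentiate numerator and denominator separately.
  f(x) = e^(2·x)   ⇒   f'(x) = 2·e^(2·x)
  g(x) = e^(3·x)   ⇒   g'(x) = 3·e^(3·x)
  lim(x→∞) f'(x)/g'(x) = lim(x→∞) (2·e^(2·x))/(3·e^(3·x))
  = 0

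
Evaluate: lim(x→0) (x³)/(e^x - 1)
This is a 0/0 indeterminate form.

Apply L'Hôpital's rule: differentiate numerator and denominator separately.
  f(x) = x^3   ⇒   f'(x) = 3·x^2
  g(x) = e^(x) - 1   ⇒   g'(x) = e^(x)
  lim(x→0) f'(x)/g'(x) = lim(x→0) (3·x^2)/(e^(x))
  = 0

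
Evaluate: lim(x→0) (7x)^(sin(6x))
This is an exponential indeterminate form.

For exponential indeterminate forms, take the natural log:
  Let L = lim(x→0) (7x)^(sin(6x))
  Then ln(L) = lim(x→0) [exponent × ln(base)]
  Evaluate using L'Hôpital or standard limits, then exponentiate.
  L = 1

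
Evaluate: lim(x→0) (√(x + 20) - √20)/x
This is a standard limit.

Factor or rationalize the expression:
  lim(x→0) (√(x + 20) - √20)/x = sqrt(5)/20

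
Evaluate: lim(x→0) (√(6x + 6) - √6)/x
This is a standard limit.

Factor or rationalize the expression:
  lim(x→0) (√(6x + 6) - √6)/x = sqrt(6)/2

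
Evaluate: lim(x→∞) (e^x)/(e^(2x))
This is an ∞/∞ indeterminate form.

Apply L'Hôpital's rule: differentiate numerator and denominator separately.
  f(x) = e^(x)   ⇒   f'(x) = e^(x)
  g(x) = e^(2·x)   ⇒   g'(x) = 2·e^(2·x)
  lim(x→∞) f'(x)/g'(x) = lim(x→∞) (e^(x))/(2·e^(2·x))
  = 0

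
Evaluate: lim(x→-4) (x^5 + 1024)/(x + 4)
This is a standard limit.

Factor or rationalize the expression:
  lim(x→-4) (x^5 + 1024)/(x + 4) = 1280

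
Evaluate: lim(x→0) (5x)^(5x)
This is an exponential indeterminate form.

For exponential indeterminate forms, take the natural log:
  Let L = lim(x→0) (5x)^(5x)
  Then ln(L) = lim(x→0) [exponent × ln(base)]
  Evaluate using L'Hôpital or standard limits, then exponentiate.
  L = 1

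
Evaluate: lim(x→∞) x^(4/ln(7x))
This is an exponential indeterminate form.

For exponential indeterminate forms, take the natural log:
  Let L = lim(x→∞) x^(4/ln(7x))
  Then ln(L) = lim(x→∞) [exponent × ln(base)]
  Evaluate using L'Hôpital or standard limits, then exponentiate.
  L = e^(4)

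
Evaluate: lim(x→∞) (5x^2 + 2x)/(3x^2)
This is an ∞/∞ indeterminate form.

Apply L'Hôpital's rule: differentiate numerator and denominator separately.
  f(x) = 5·x^2 + 2·x   ⇒   f'(x) = 10·x + 2
  g(x) = 3·x^2   ⇒   g'(x) = 6·x
  lim(x→∞) f'(x)/g'(x) = lim(x→∞) (10·x + 2)/(6·x)
  = 5/3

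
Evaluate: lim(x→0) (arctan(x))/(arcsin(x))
This is a 0/0 indeterminate form.

Apply L'Hôpital's rule: differentiate numerator and denominator separately.
  f(x) = atan(x)   ⇒   f'(x) = 1/(x^2 + 1)
  g(x) = asin(x)   ⇒   g'(x) = 1/sqrt(1 - x^2)
  lim(x→0) f'(x)/g'(x) = lim(x→0) (1/(x^2 + 1))/(1/sqrt(1 - x^2))
  = 1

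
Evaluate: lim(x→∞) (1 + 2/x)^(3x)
This is an exponential indeterminate form.

For exponential indeterminate forms, take the natural log:
  Let L = lim(x→∞) (1 + 2/x)^(3x)
  Then ln(L) = lim(x→∞) [exponent × ln(base)]
  Evaluate using L'Hôpital or standard limits, then exponentiate.
  L = e^(6)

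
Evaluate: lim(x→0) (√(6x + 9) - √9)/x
This is a standard limit.

Factor or rationalize the expression:
  lim(x→0) (√(6x + 9) - √9)/x = 1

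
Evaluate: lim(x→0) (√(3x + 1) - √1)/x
This is a standard limit.

Factor or rationalize the expression:
  lim(x→0) (√(3x + 1) - √1)/x = 3/2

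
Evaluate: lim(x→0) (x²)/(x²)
This is a 0/0 indeterminate form.

Apply L'Hôpital's rule: differentiate numerator and denominator separately.
  f(x) = x^2   ⇒   f'(x) = 2·x
  g(x) = x^2   ⇒   g'(x) = 2·x
  lim(x→0) f'(x)/g'(x) = lim(x→0) (2·x)/(2·x)
  = 1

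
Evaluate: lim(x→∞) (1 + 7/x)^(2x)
This is an exponential indeterminate form.

For exponential indeterminate forms, take the natural log:
  Let L = lim(x→∞) (1 + 7/x)^(2x)
  Then ln(L) = lim(x→∞) [exponent × ln(base)]
  Evaluate using L'Hôpital or standard limits, then exponentiate.
  L = e^(14)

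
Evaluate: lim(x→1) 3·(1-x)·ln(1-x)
This is a 0·∞ indeterminate form.

Rewrite 0·∞ as a quotient (0/0 or ∞/∞ form), then apply L'Hôpital's rule:
  lim(x→1) 3·(1-x)·ln(1-x) = 0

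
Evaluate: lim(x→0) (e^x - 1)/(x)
This is a 0/0 indeterminate form.

Apply L'Hôpital's rule: differentiate numerator and denominator separately.
  f(x) = e^(x) - 1   ⇒   f'(x) = e^(x)
  g(x) = x   ⇒   g'(x) = 1
  lim(x→0) f'(x)/g'(x) = lim(x→0) (e^(x))/(1)
  = 1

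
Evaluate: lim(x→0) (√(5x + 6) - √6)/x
This is a standard limit.

Factor or rationalize the expression:
  lim(x→0) (√(5x + 6) - √6)/x = 5·sqrt(6)/12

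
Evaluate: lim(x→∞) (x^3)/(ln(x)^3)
This is an ∞/∞ indeterminate form.

Apply L'Hôpital's rule: differentiate numerator and denominator separately.
  f(x) = x^3   ⇒   f'(x) = 3·x^2
  g(x) = ln(x)^3   ⇒   g'(x) = 3·ln(x)^2/x
  lim(x→∞) f'(x)/g'(x) = lim(x→∞) (3·x^2)/(3·ln(x)^2/x)
  = ∞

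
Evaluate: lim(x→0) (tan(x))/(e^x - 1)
This is a 0/0 indeterminate form.

Apply L'Hôpital's rule: differentiate numerator and denominator separately.
  f(x) = tan(x)   ⇒   f'(x) = tan(x)^2 + 1
  g(x) = e^(x) - 1   ⇒   g'(x) = e^(x)
  lim(x→0) f'(x)/g'(x) = lim(x→0) (tan(x)^2 + 1)/(e^(x))
  = 1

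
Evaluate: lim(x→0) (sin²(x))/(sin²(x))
This is a 0/0 indeterminate form.

Apply L'Hôpital's rule: differentiate numerator and denominator separately.
  f(x) = sin(x)^2   ⇒   f'(x) = 2·sin(x)·cos(x)
  g(x) = sin(x)^2   ⇒   g'(x) = 2·sin(x)·cos(x)
  lim(x→0) f'(x)/g'(x) = lim(x→0) (2·sin(x)·cos(x))/(2·sin(x)·cos(x))
  = 1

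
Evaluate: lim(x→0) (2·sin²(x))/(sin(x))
This is a 0/0 indeterminate form.

Apply L'Hôpital's rule: differentiate numerator and denominator separately.
  f(x) = 2·sin(x)^2   ⇒   f'(x) = 4·sin(x)·cos(x)
  g(x) = sin(x)   ⇒   g'(x) = cos(x)
  lim(x→0) f'(x)/g'(x) = lim(x→0) (4·sin(x)·cos(x))/(cos(x))
  = 0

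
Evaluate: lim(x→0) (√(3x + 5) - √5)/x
This is a standard limit.

Factor or rationalize the expression:
  lim(x→0) (√(3x + 5) - √5)/x = 3·sqrt(5)/10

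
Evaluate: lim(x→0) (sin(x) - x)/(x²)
This is a 0/0 indeterminate form.

Apply L'Hôpital's rule: differentiate numerator and denominator separately.
  f(x) = -x + sin(x)   ⇒   f'(x) = cos(x) - 1
  g(x) = x^2   ⇒   g'(x) = 2·x
  lim(x→0) f'(x)/g'(x) = lim(x→0) (cos(x) - 1)/(2·x)
  = 0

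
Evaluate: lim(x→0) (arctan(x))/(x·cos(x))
This is a 0/0 indeterminate form.

Apply L'Hôpital's rule: differentiate numerator and denominator separately.
  f(x) = atan(x)   ⇒   f'(x) = 1/(x^2 + 1)
  g(x) = x·cos(x)   ⇒   g'(x) = -x·sin(x) + cos(x)
  lim(x→0) f'(x)/g'(x) = lim(x→0) (1/(x^2 + 1))/(-x·sin(x) + cos(x))
  = 1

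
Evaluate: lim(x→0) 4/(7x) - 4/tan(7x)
This is an ∞-∞ indeterminate form.

Combine fractions or rationalize to convert ∞-∞ to 0/0 form:
  lim(x→0) 4/(7x) - 4/tan(7x) = 0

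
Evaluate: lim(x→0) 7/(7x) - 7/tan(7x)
This is an ∞-∞ indeterminate form.

Combine fractions or rationalize to convert ∞-∞ to 0/0 form:
  lim(x→0) 7/(7x) - 7/tan(7x) = 0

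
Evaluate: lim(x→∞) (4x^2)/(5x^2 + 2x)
This is an ∞/∞ indeterminate form.

Apply L'Hôpital's rule: differentiate numerator and denominator separately.
  f(x) = 4·x^2   ⇒   f'(x) = 8·x
  g(x) = 5·x^2 + 2·x   ⇒   g'(x) = 10·x + 2
  lim(x→∞) f'(x)/g'(x) = lim(x→∞) (8·x)/(10·x + 2)
  = 4/5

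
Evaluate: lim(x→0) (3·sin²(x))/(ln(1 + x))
This is a 0/0 indeterminate form.

Apply L'Hôpital's rule: differentiate numerator and denominator separately.
  f(x) = 3·sin(x)^2   ⇒   f'(x) = 6·sin(x)·cos(x)
  g(x) = ln(x + 1)   ⇒   g'(x) = 1/(x + 1)
  lim(x→0) f'(x)/g'(x) = lim(x→0) (6·sin(x)·cos(x))/(1/(x + 1))
  = 0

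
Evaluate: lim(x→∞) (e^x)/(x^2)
This is an ∞/∞ indeterminate form.

Apply L'Hôpital's rule: differentiate numerator and denominator separately.
  f(x) = e^(x)   ⇒   f'(x) = e^(x)
  g(x) = x^2   ⇒   g'(x) = 2·x
  lim(x→∞) f'(x)/g'(x) = lim(x→∞) (e^(x))/(2·x)
  = ∞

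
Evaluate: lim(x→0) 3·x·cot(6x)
This is a 0·∞ indeterminate form.

Rewrite 0·∞ as a quotient (0/0 or ∞/∞ form), then apply L'Hôpital's rule:
  lim(x→0) 3·x·cot(6x) = 1/2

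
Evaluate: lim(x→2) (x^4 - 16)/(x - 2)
This is a standard limit.

Factor or rationalize the expression:
  lim(x→2) (x^4 - 16)/(x - 2) = 32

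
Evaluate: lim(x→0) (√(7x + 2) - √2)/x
This is a standard limit.

Factor or rationalize the expression:
  lim(x→0) (√(7x + 2) - √2)/x = 7·sqrt(2)/4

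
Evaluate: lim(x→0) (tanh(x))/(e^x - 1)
This is a 0/0 indeterminate form.

Apply L'Hôpital's rule: differentiate numerator and denominator separately.
  f(x) = tanh(x)   ⇒   f'(x) = 1 - tanh(x)^2
  g(x) = e^(x) - 1   ⇒   g'(x) = e^(x)
  lim(x→0) f'(x)/g'(x) = lim(x→0) (1 - tanh(x)^2)/(e^(x))
  = 1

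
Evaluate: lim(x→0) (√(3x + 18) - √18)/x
This is a standard limit.

Factor or rationalize the expression:
  lim(x→0) (√(3x + 18) - √18)/x = sqrt(2)/4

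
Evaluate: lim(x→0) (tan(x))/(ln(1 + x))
This is a 0/0 indeterminate form.

Apply L'Hôpital's rule: differentiate numerator and denominator separately.
  f(x) = tan(x)   ⇒   f'(x) = tan(x)^2 + 1
  g(x) = ln(x + 1)   ⇒   g'(x) = 1/(x + 1)
  lim(x→0) f'(x)/g'(x) = lim(x→0) (tan(x)^2 + 1)/(1/(x + 1))
  = 1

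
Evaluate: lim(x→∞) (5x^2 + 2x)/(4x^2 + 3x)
This is an ∞/∞ indeterminate form.

Apply L'Hôpital's rule: differentiate numerator and denominator separately.
  f(x) = 5·x^2 + 2·x   ⇒   f'(x) = 10·x + 2
  g(x) = 4·x^2 + 3·x   ⇒   g'(x) = 8·x + 3
  lim(x→∞) f'(x)/g'(x) = lim(x→∞) (10·x + 2)/(8·x + 3)
  = 5/4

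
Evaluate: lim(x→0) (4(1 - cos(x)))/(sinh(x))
This is a 0/0 indeterminate form.

Apply L'Hôpital's rule: differentiate numerator and denominator separately.
  f(x) = 4 - 4·cos(x)   ⇒   f'(x) = 4·sin(x)
  g(x) = sinh(x)   ⇒   g'(x) = cosh(x)
  lim(x→0) f'(x)/g'(x) = lim(x→0) (4·sin(x))/(cosh(x))
  = 0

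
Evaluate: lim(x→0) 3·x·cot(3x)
This is a 0·∞ indeterminate form.

Rewrite 0·∞ as a quotient (0/0 or ∞/∞ form), then apply L'Hôpital's rule:
  lim(x→0) 3·x·cot(3x) = 1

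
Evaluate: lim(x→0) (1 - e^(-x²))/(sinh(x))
This is a 0/0 indeterminate form.

Apply L'Hôpital's rule: differentiate numerator and denominator separately.
  f(x) = 1 - e^(-x^2)   ⇒   f'(x) = 2·x·e^(-x^2)
  g(x) = sinh(x)   ⇒   g'(x) = cosh(x)
  lim(x→0) f'(x)/g'(x) = lim(x→0) (2·x·e^(-x^2))/(cosh(x))
  = 0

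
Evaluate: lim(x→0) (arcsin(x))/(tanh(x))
This is a 0/0 indeterminate form.

Apply L'Hôpital's rule: differentiate numerator and denominator separately.
  f(x) = asin(x)   ⇒   f'(x) = 1/sqrt(1 - x^2)
  g(x) = tanh(x)   ⇒   g'(x) = 1 - tanh(x)^2
  lim(x→0) f'(x)/g'(x) = lim(x→0) (1/sqrt(1 - x^2))/(1 - tanh(x)^2)
  = 1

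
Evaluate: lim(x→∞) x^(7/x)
This is an exponential indeterminate form.

For exponential indeterminate forms, take the natural log:
  Let L = lim(x→∞) x^(7/x)
  Then ln(L) = lim(x→∞) [exponent × ln(base)]
  Evaluate using L'Hôpital or standard limits, then exponentiate.
  L = 1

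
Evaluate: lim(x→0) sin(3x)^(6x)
This is an exponential indeterminate form.

For exponential indeterminate forms, take the natural log:
  Let L = lim(x→0) sin(3x)^(6x)
  Then ln(L) = lim(x→0) [exponent × ln(base)]
  Evaluate using L'Hôpital or standard limits, then exponentiate.
  L = 1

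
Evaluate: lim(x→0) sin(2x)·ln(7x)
This is a 0·∞ indeterminate form.

Rewrite 0·∞ as a quotient (0/0 or ∞/∞ form), then apply L'Hôpital's rule:
  lim(x→0) sin(2x)·ln(7x) = 0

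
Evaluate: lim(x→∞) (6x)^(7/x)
This is an exponential indeterminate form.

For exponential indeterminate forms, take the natural log:
  Let L = lim(x→∞) (6x)^(7/x)
  Then ln(L) = lim(x→∞) [exponent × ln(base)]
  Evaluate using L'Hôpital or standard limits, then exponentiate.
  L = 1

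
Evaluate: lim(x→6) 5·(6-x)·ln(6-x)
This is a 0·∞ indeterminate form.

Rewrite 0·∞ as a quotient (0/0 or ∞/∞ form), then apply L'Hôpital's rule:
  lim(x→6) 5·(6-x)·ln(6-x) = 0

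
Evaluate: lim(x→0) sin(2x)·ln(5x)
This is a 0·∞ indeterminate form.

Rewrite 0·∞ as a quotient (0/0 or ∞/∞ form), then apply L'Hôpital's rule:
  lim(x→0) sin(2x)·ln(5x) = 0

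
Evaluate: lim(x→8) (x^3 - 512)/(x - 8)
This is a standard limit.

Factor or rationalize the expression:
  lim(x→8) (x^3 - 512)/(x - 8) = 192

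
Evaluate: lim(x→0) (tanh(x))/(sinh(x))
This is a 0/0 indeterminate form.

Apply L'Hôpital's rule: differentiate numerator and denominator separately.
  f(x) = tanh(x)   ⇒   f'(x) = 1 - tanh(x)^2
  g(x) = sinh(x)   ⇒   g'(x) = cosh(x)
  lim(x→0) f'(x)/g'(x) = lim(x→0) (1 - tanh(x)^2)/(cosh(x))
  = 1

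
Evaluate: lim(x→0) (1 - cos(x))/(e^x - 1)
This is a 0/0 indeterminate form.

Apply L'Hôpital's rule: differentiate numerator and denominator separately.
  f(x) = 1 - cos(x)   ⇒   f'(x) = sin(x)
  g(x) = e^(x) - 1   ⇒   g'(x) = e^(x)
  lim(x→0) f'(x)/g'(x) = lim(x→0) (sin(x))/(e^(x))
  = 0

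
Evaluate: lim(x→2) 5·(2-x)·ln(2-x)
This is a 0·∞ indeterminate form.

Rewrite 0·∞ as a quotient (0/0 or ∞/∞ form), then apply L'Hôpital's rule:
  lim(x→2) 5·(2-x)·ln(2-x) = 0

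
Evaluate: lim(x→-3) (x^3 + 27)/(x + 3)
This is a standard limit.

Factor or rationalize the expression:
  lim(x→-3) (x^3 + 27)/(x + 3) = 27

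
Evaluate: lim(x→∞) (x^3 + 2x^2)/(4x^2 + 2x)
This is an ∞/∞ indeterminate form.

Apply L'Hôpital's rule: differentiate numerator and denominator separately.
  f(x) = x^3 + 2·x^2   ⇒   f'(x) = 3·x^2 + 4·x
  g(x) = 4·x^2 + 2·x   ⇒   g'(x) = 8·x + 2
  lim(x→∞) f'(x)/g'(x) = lim(x→∞) (3·x^2 + 4·x)/(8·x + 2)
  = ∞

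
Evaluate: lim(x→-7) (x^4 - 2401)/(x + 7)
This is a standard limit.

Factor or rationalize the expression:
  lim(x→-7) (x^4 - 2401)/(x + 7) = -1372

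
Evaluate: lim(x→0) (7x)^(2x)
This is an exponential indeterminate form.

For exponential indeterminate forms, take the natural log:
  Let L = lim(x→0) (7x)^(2x)
  Then ln(L) = lim(x→0) [exponent × ln(base)]
  Evaluate using L'Hôpital or standard limits, then exponentiate.
  L = 1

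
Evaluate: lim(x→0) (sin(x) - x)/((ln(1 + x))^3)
This is a 0/0 indeterminate form.

Apply L'Hôpital's rule: differentiate numerator and denominator separately.
  f(x) = -x + sin(x)   ⇒   f'(x) = cos(x) - 1
  g(x) = ln(x + 1)^3   ⇒   g'(x) = 3·ln(x + 1)^2/(x + 1)
  lim(x→0) f'(x)/g'(x) = lim(x→0) (cos(x) - 1)/(3·ln(x + 1)^2/(x + 1))
  = -1/6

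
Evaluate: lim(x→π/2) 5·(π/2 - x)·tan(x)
This is a 0·∞ indeterminate form.

Rewrite 0·∞ as a quotient (0/0 or ∞/∞ form), then apply L'Hôpital's rule:
  lim(x→π/2) 5·(π/2 - x)·tan(x) = 5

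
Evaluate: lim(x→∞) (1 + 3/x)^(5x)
This is an exponential indeterminate form.

For exponential indeterminate forms, take the natural log:
  Let L = lim(x→∞) (1 + 3/x)^(5x)
  Then ln(L) = lim(x→∞) [exponent × ln(base)]
  Evaluate using L'Hôpital or standard limits, then exponentiate.
  L = e^(15)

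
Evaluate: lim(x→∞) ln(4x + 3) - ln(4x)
This is an ∞-∞ indeterminate form.

Combine fractions or rationalize to convert ∞-∞ to 0/0 form:
  lim(x→∞) ln(4x + 3) - ln(4x) = 0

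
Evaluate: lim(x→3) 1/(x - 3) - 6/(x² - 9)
This is an ∞-∞ indeterminate form.

Combine fractions or rationalize to convert ∞-∞ to 0/0 form:
  lim(x→3) 1/(x - 3) - 6/(x² - 9) = 1/6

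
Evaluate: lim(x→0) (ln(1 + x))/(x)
This is a 0/0 indeterminate form.

Apply L'Hôpital's rule: differentiate numerator and denominator separately.
  f(x) = ln(x + 1)   ⇒   f'(x) = 1/(x + 1)
  g(x) = x   ⇒   g'(x) = 1
  lim(x→0) f'(x)/g'(x) = lim(x→0) (1/(x + 1))/(1)
  = 1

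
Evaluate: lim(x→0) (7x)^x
This is an exponential indeterminate form.

For exponential indeterminate forms, take the natural log:
  Let L = lim(x→0) (7x)^x
  Then ln(L) = lim(x→0) [exponent × ln(base)]
  Evaluate using L'Hôpital or standard limits, then exponentiate.
  L = 1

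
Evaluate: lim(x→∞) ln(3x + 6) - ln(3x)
This is an ∞-∞ indeterminate form.

Combine fractions or rationalize to convert ∞-∞ to 0/0 form:
  lim(x→∞) ln(3x + 6) - ln(3x) = 0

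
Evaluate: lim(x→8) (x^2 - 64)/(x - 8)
This is a standard limit.

Factor or rationalize the expression:
  lim(x→8) (x^2 - 64)/(x - 8) = 16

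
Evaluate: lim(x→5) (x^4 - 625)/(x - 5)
This is a standard limit.

Factor or rationalize the expression:
  lim(x→5) (x^4 - 625)/(x - 5) = 500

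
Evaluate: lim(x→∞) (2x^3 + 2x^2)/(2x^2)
This is an ∞/∞ indeterminate form.

Apply L'Hôpital's rule: differentiate numerator and denominator separately.
  f(x) = 2·x^3 + 2·x^2   ⇒   f'(x) = 6·x^2 + 4·x
  g(x) = 2·x^2   ⇒   g'(x) = 4·x
  lim(x→∞) f'(x)/g'(x) = lim(x→∞) (6·x^2 + 4·x)/(4·x)
  = ∞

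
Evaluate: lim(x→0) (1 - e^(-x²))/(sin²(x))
This is a 0/0 indeterminate form.

Apply L'Hôpital's rule: differentiate numerator and denominator separately.
  f(x) = 1 - e^(-x^2)   ⇒   f'(x) = 2·x·e^(-x^2)
  g(x) = sin(x)^2   ⇒   g'(x) = 2·sin(x)·cos(x)
  lim(x→0) f'(x)/g'(x) = lim(x→0) (2·x·e^(-x^2))/(2·sin(x)·cos(x))
  = 1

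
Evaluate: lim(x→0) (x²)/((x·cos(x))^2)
This is a 0/0 indeterminate form.

Apply L'Hôpital's rule: differentiate numerator and denominator separately.
  f(x) = x^2   ⇒   f'(x) = 2·x
  g(x) = x^2·cos(x)^2   ⇒   g'(x) = -2·x^2·sin(x)·cos(x) + 2·x·cos(x)^2
  lim(x→0) f'(x)/g'(x) = lim(x→0) (2·x)/(-2·x^2·sin(x)·cos(x) + 2·x·cos(x)^2)
  = 1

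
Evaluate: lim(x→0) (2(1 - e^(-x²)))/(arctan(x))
This is a 0/0 indeterminate form.

Apply L'Hôpital's rule: differentiate numerator and denominator separately.
  f(x) = 2 - 2·e^(-x^2)   ⇒   f'(x) = 4·x·e^(-x^2)
  g(x) = atan(x)   ⇒   g'(x) = 1/(x^2 + 1)
  lim(x→0) f'(x)/g'(x) = lim(x→0) (4·x·e^(-x^2))/(1/(x^2 + 1))
  = 0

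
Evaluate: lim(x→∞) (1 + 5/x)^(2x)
This is an exponential indeterminate form.

For exponential indeterminate forms, take the natural log:
  Let L = lim(x→∞) (1 + 5/x)^(2x)
  Then ln(L) = lim(x→∞) [exponent × ln(base)]
  Evaluate using L'Hôpital or standard limits, then exponentiate.
  L = e^(10)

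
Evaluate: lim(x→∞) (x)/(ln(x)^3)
This is an ∞/∞ indeterminate form.

Apply L'Hôpital's rule: differentiate numerator and denominator separately.
  f(x) = x   ⇒   f'(x) = 1
  g(x) = ln(x)^3   ⇒   g'(x) = 3·ln(x)^2/x
  lim(x→∞) f'(x)/g'(x) = lim(x→∞) (1)/(3·ln(x)^2/x)
  = ∞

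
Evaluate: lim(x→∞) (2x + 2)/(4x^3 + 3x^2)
This is an ∞/∞ indeterminate form.

Apply L'Hôpital's rule: differentiate numerator and denominator separately.
  f(x) = 2·x + 2   ⇒   f'(x) = 2
  g(x) = 4·x^3 + 3·x^2   ⇒   g'(x) = 12·x^2 + 6·x
  lim(x→∞) f'(x)/g'(x) = lim(x→∞) (2)/(12·x^2 + 6·x)
  = 0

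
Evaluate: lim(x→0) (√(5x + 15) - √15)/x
This is a standard limit.

Factor or rationalize the expression:
  lim(x→0) (√(5x + 15) - √15)/x = sqrt(15)/6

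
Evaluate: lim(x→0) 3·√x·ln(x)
This is a 0·∞ indeterminate form.

Rewrite 0·∞ as a quotient (0/0 or ∞/∞ form), then apply L'Hôpital's rule:
  lim(x→0) 3·√x·ln(x) = 0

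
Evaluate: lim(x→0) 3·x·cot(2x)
This is a 0·∞ indeterminate form.

Rewrite 0·∞ as a quotient (0/0 or ∞/∞ form), then apply L'Hôpital's rule:
  lim(x→0) 3·x·cot(2x) = 3/2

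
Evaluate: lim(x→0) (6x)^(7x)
This is an exponential indeterminate form.

For exponential indeterminate forms, take the natural log:
  Let L = lim(x→0) (6x)^(7x)
  Then ln(L) = lim(x→0) [exponent × ln(base)]
  Evaluate using L'Hôpital or standard limits, then exponentiate.
  L = 1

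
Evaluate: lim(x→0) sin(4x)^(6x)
This is an exponential indeterminate form.

For exponential indeterminate forms, take the natural log:
  Let L = lim(x→0) sin(4x)^(6x)
  Then ln(L) = lim(x→0) [exponent × ln(base)]
  Evaluate using L'Hôpital or standard limits, then exponentiate.
  L = 1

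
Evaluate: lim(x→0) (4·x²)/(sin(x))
This is a 0/0 indeterminate form.

Apply L'Hôpital's rule: differentiate numerator and denominator separately.
  f(x) = 4·x^2   ⇒   f'(x) = 8·x
  g(x) = sin(x)   ⇒   g'(x) = cos(x)
  lim(x→0) f'(x)/g'(x) = lim(x→0) (8·x)/(cos(x))
  = 0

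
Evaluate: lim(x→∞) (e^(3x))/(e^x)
This is an ∞/∞ indeterminate form.

Apply L'Hôpital's rule: differentiate numerator and denominator separately.
  f(x) = e^(3·x)   ⇒   f'(x) = 3·e^(3·x)
  g(x) = e^(x)   ⇒   g'(x) = e^(x)
  lim(x→∞) f'(x)/g'(x) = lim(x→∞) (3·e^(3·x))/(e^(x))
  = ∞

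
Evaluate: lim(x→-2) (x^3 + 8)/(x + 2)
This is a standard limit.

Factor or rationalize the expression:
  lim(x→-2) (x^3 + 8)/(x + 2) = 12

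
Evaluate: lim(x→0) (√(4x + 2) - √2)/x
This is a standard limit.

Factor or rationalize the expression:
  lim(x→0) (√(4x + 2) - √2)/x = sqrt(2)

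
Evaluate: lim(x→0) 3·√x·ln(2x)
This is a 0·∞ indeterminate form.

Rewrite 0·∞ as a quotient (0/0 or ∞/∞ form), then apply L'Hôpital's rule:
  lim(x→0) 3·√x·ln(2x) = 0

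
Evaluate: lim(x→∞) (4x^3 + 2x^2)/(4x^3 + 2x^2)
This is an ∞/∞ indeterminate form.

Apply L'Hôpital's rule: differentiate numerator and denominator separately.
  f(x) = 4·x^3 + 2·x^2   ⇒   f'(x) = 12·x^2 + 4·x
  g(x) = 4·x^3 + 2·x^2   ⇒   g'(x) = 12·x^2 + 4·x
  lim(x→∞) f'(x)/g'(x) = lim(x→∞) (12·x^2 + 4·x)/(12·x^2 + 4·x)
  = 1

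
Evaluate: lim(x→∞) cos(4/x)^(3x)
This is an exponential indeterminate form.

For exponential indeterminate forms, take the natural log:
  Let L = lim(x→∞) cos(4/x)^(3x)
  Then ln(L) = lim(x→∞) [exponent × ln(base)]
  Evaluate using L'Hôpital or standard limits, then exponentiate.
  L = 1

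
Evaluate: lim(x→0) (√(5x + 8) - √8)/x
This is a standard limit.

Factor or rationalize the expression:
  lim(x→0) (√(5x + 8) - √8)/x = 5·sqrt(2)/8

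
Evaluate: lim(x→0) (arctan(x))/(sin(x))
This is a 0/0 indeterminate form.

Apply L'Hôpital's rule: differentiate numerator and denominator separately.
  f(x) = atan(x)   ⇒   f'(x) = 1/(x^2 + 1)
  g(x) = sin(x)   ⇒   g'(x) = cos(x)
  lim(x→0) f'(x)/g'(x) = lim(x→0) (1/(x^2 + 1))/(cos(x))
  = 1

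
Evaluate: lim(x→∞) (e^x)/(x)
This is an ∞/∞ indeterminate form.

Apply L'Hôpital's rule: differentiate numerator and denominator separately.
  f(x) = e^(x)   ⇒   f'(x) = e^(x)
  g(x) = x   ⇒   g'(x) = 1
  lim(x→∞) f'(x)/g'(x) = lim(x→∞) (e^(x))/(1)
  = ∞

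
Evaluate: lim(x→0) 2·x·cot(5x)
This is a 0·∞ indeterminate form.

Rewrite 0·∞ as a quotient (0/0 or ∞/∞ form), then apply L'Hôpital's rule:
  lim(x→0) 2·x·cot(5x) = 2/5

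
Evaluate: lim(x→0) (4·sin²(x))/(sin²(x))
This is a 0/0 indeterminate form.

Apply L'Hôpital's rule: differentiate numerator and denominator separately.
  f(x) = 4·sin(x)^2   ⇒   f'(x) = 8·sin(x)·cos(x)
  g(x) = sin(x)^2   ⇒   g'(x) = 2·sin(x)·cos(x)
  lim(x→0) f'(x)/g'(x) = lim(x→0) (8·sin(x)·cos(x))/(2·sin(x)·cos(x))
  = 4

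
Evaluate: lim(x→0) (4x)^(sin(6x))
This is an exponential indeterminate form.

For exponential indeterminate forms, take the natural log:
  Let L = lim(x→0) (4x)^(sin(6x))
  Then ln(L) = lim(x→0) [exponent × ln(base)]
  Evaluate using L'Hôpital or standard limits, then exponentiate.
  L = 1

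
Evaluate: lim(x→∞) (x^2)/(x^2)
This is an ∞/∞ indeterminate form.

Apply L'Hôpital's rule: differentiate numerator and denominator separately.
  f(x) = x^2   ⇒   f'(x) = 2·x
  g(x) = x^2   ⇒   g'(x) = 2·x
  lim(x→∞) f'(x)/g'(x) = lim(x→∞) (2·x)/(2·x)
  = 1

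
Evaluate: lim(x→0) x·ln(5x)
This is a 0·∞ indeterminate form.

Rewrite 0·∞ as a quotient (0/0 or ∞/∞ form), then apply L'Hôpital's rule:
  lim(x→0) x·ln(5x) = 0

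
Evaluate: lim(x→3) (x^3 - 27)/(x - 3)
This is a standard limit.

Factor or rationalize the expression:
  lim(x→3) (x^3 - 27)/(x - 3) = 27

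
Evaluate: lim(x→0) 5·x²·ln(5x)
This is a 0·∞ indeterminate form.

Rewrite 0·∞ as a quotient (0/0 or ∞/∞ form), then apply L'Hôpital's rule:
  lim(x→0) 5·x²·ln(5x) = 0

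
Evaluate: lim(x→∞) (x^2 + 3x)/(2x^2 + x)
This is an ∞/∞ indeterminate form.

Apply L'Hôpital's rule: differentiate numerator and denominator separately.
  f(x) = x^2 + 3·x   ⇒   f'(x) = 2·x + 3
  g(x) = 2·x^2 + x   ⇒   g'(x) = 4·x + 1
  lim(x→∞) f'(x)/g'(x) = lim(x→∞) (2·x + 3)/(4·x + 1)
  = 1/2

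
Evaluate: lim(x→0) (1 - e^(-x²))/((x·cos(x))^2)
This is a 0/0 indeterminate form.

Apply L'Hôpital's rule: differentiate numerator and denominator separately.
  f(x) = 1 - e^(-x^2)   ⇒   f'(x) = 2·x·e^(-x^2)
  g(x) = x^2·cos(x)^2   ⇒   g'(x) = -2·x^2·sin(x)·cos(x) + 2·x·cos(x)^2
  lim(x→0) f'(x)/g'(x) = lim(x→0) (2·x·e^(-x^2))/(-2·x^2·sin(x)·cos(x) + 2·x·cos(x)^2)
  = 1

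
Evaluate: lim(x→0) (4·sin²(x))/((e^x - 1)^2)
This is a 0/0 indeterminate form.

Apply L'Hôpital's rule: differentiate numerator and denominator separately.
  f(x) = 4·sin(x)^2   ⇒   f'(x) = 8·sin(x)·cos(x)
  g(x) = (e^(x) - 1)^2   ⇒   g'(x) = 2·(e^(x) - 1)·e^(x)
  lim(x→0) f'(x)/g'(x) = lim(x→0) (8·sin(x)·cos(x))/(2·(e^(x) - 1)·e^(x))
  = 4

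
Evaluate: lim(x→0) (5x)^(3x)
This is an exponential indeterminate form.

For exponential indeterminate forms, take the natural log:
  Let L = lim(x→0) (5x)^(3x)
  Then ln(L) = lim(x→0) [exponent × ln(base)]
  Evaluate using L'Hôpital or standard limits, then exponentiate.
  L = 1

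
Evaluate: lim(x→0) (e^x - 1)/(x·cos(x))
This is a 0/0 indeterminate form.

Apply L'Hôpital's rule: differentiate numerator and denominator separately.
  f(x) = e^(x) - 1   ⇒   f'(x) = e^(x)
  g(x) = x·cos(x)   ⇒   g'(x) = -x·sin(x) + cos(x)
  lim(x→0) f'(x)/g'(x) = lim(x→0) (e^(x))/(-x·sin(x) + cos(x))
  = 1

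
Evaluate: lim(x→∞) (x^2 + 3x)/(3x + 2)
This is an ∞/∞ indeterminate form.

Apply L'Hôpital's rule: differentiate numerator and denominator separately.
  f(x) = x^2 + 3·x   ⇒   f'(x) = 2·x + 3
  g(x) = 3·x + 2   ⇒   g'(x) = 3
  lim(x→∞) f'(x)/g'(x) = lim(x→∞) (2·x + 3)/(3)
  = ∞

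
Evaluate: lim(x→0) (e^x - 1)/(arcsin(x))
This is a 0/0 indeterminate form.

Apply L'Hôpital's rule: differentiate numerator and denominator separately.
  f(x) = e^(x) - 1   ⇒   f'(x) = e^(x)
  g(x) = asin(x)   ⇒   g'(x) = 1/sqrt(1 - x^2)
  lim(x→0) f'(x)/g'(x) = lim(x→0) (e^(x))/(1/sqrt(1 - x^2))
  = 1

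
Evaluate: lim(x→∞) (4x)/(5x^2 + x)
This is an ∞/∞ indeterminate form.

Apply L'Hôpital's rule: differentiate numerator and denominator separately.
  f(x) = 4·x   ⇒   f'(x) = 4
  g(x) = 5·x^2 + x   ⇒   g'(x) = 10·x + 1
  lim(x→∞) f'(x)/g'(x) = lim(x→∞) (4)/(10·x + 1)
  = 0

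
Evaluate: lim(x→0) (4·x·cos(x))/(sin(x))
This is a 0/0 indeterminate form.

Apply L'Hôpital's rule: differentiate numerator and denominator separately.
  f(x) = 4·x·cos(x)   ⇒   f'(x) = -4·x·sin(x) + 4·cos(x)
  g(x) = sin(x)   ⇒   g'(x) = cos(x)
  lim(x→0) f'(x)/g'(x) = lim(x→0) (-4·x·sin(x) + 4·cos(x))/(cos(x))
  = 4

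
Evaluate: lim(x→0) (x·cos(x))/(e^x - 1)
This is a 0/0 indeterminate form.

Apply L'Hôpital's rule: differentiate numerator and denominator separately.
  f(x) = x·cos(x)   ⇒   f'(x) = -x·sin(x) + cos(x)
  g(x) = e^(x) - 1   ⇒   g'(x) = e^(x)
  lim(x→0) f'(x)/g'(x) = lim(x→0) (-x·sin(x) + cos(x))/(e^(x))
  = 1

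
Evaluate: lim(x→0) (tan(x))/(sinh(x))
This is a 0/0 indeterminate form.

Apply L'Hôpital's rule: differentiate numerator and denominator separately.
  f(x) = tan(x)   ⇒   f'(x) = tan(x)^2 + 1
  g(x) = sinh(x)   ⇒   g'(x) = cosh(x)
  lim(x→0) f'(x)/g'(x) = lim(x→0) (tan(x)^2 + 1)/(cosh(x))
  = 1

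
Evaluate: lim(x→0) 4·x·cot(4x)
This is a 0·∞ indeterminate form.

Rewrite 0·∞ as a quotient (0/0 or ∞/∞ form), then apply L'Hôpital's rule:
  lim(x→0) 4·x·cot(4x) = 1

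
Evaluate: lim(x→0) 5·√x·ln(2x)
This is a 0·∞ indeterminate form.

Rewrite 0·∞ as a quotient (0/0 or ∞/∞ form), then apply L'Hôpital's rule:
  lim(x→0) 5·√x·ln(2x) = 0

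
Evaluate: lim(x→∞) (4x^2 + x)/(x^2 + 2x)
This is an ∞/∞ indeterminate form.

Apply L'Hôpital's rule: differentiate numerator and denominator separately.
  f(x) = 4·x^2 + x   ⇒   f'(x) = 8·x + 1
  g(x) = x^2 + 2·x   ⇒   g'(x) = 2·x + 2
  lim(x→∞) f'(x)/g'(x) = lim(x→∞) (8·x + 1)/(2·x + 2)
  = 4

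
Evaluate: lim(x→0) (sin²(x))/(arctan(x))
This is a 0/0 indeterminate form.

Apply L'Hôpital's rule: differentiate numerator and denominator separately.
  f(x) = sin(x)^2   ⇒   f'(x) = 2·sin(x)·cos(x)
  g(x) = atan(x)   ⇒   g'(x) = 1/(x^2 + 1)
  lim(x→0) f'(x)/g'(x) = lim(x→0) (2·sin(x)·cos(x))/(1/(x^2 + 1))
  = 0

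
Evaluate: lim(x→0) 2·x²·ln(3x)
This is a 0·∞ indeterminate form.

Rewrite 0·∞ as a quotient (0/0 or ∞/∞ form), then apply L'Hôpital's rule:
  lim(x→0) 2·x²·ln(3x) = 0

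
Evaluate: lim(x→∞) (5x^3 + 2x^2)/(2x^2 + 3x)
This is an ∞/∞ indeterminate form.

Apply L'Hôpital's rule: differentiate numerator and denominator separately.
  f(x) = 5·x^3 + 2·x^2   ⇒   f'(x) = 15·x^2 + 4·x
  g(x) = 2·x^2 + 3·x   ⇒   g'(x) = 4·x + 3
  lim(x→∞) f'(x)/g'(x) = lim(x→∞) (15·x^2 + 4·x)/(4·x + 3)
  = ∞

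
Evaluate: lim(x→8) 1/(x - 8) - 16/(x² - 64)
This is an ∞-∞ indeterminate form.

Combine fractions or rationalize to convert ∞-∞ to 0/0 form:
  lim(x→8) 1/(x - 8) - 16/(x² - 64) = 1/16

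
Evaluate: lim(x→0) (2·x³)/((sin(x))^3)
This is a 0/0 indeterminate form.

Apply L'Hôpital's rule: differentiate numerator and denominator separately.
  f(x) = 2·x^3   ⇒   f'(x) = 6·x^2
  g(x) = sin(x)^3   ⇒   g'(x) = 3·sin(x)^2·cos(x)
  lim(x→0) f'(x)/g'(x) = lim(x→0) (6·x^2)/(3·sin(x)^2·cos(x))
  = 2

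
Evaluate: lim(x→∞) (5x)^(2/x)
This is an exponential indeterminate form.

For exponential indeterminate forms, take the natural log:
  Let L = lim(x→∞) (5x)^(2/x)
  Then ln(L) = lim(x→∞) [exponent × ln(base)]
  Evaluate using L'Hôpital or standard limits, then exponentiate.
  L = 1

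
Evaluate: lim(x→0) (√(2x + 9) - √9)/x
This is a standard limit.

Factor or rationalize the expression:
  lim(x→0) (√(2x + 9) - √9)/x = 1/3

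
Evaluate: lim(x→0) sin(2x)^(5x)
This is an exponential indeterminate form.

For exponential indeterminate forms, take the natural log:
  Let L = lim(x→0) sin(2x)^(5x)
  Then ln(L) = lim(x→0) [exponent × ln(base)]
  Evaluate using L'Hôpital or standard limits, then exponentiate.
  L = 1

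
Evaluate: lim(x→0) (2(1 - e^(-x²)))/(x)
This is a 0/0 indeterminate form.

Apply L'Hôpital's rule: differentiate numerator and denominator separately.
  f(x) = 2 - 2·e^(-x^2)   ⇒   f'(x) = 4·x·e^(-x^2)
  g(x) = x   ⇒   g'(x) = 1
  lim(x→0) f'(x)/g'(x) = lim(x→0) (4·x·e^(-x^2))/(1)
  = 0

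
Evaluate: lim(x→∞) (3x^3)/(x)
This is an ∞/∞ indeterminate form.

Apply L'Hôpital's rule: differentiate numerator and denominator separately.
  f(x) = 3·x^3   ⇒   f'(x) = 9·x^2
  g(x) = x   ⇒   g'(x) = 1
  lim(x→∞) f'(x)/g'(x) = lim(x→∞) (9·x^2)/(1)
  = ∞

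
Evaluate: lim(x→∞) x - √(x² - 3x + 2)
This is an ∞-∞ indeterminate form.

Combine fractions or rationalize to convert ∞-∞ to 0/0 form:
  lim(x→∞) x - √(x² - 3x + 2) = 3/2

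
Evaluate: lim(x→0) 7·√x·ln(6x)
This is a 0·∞ indeterminate form.

Rewrite 0·∞ as a quotient (0/0 or ∞/∞ form), then apply L'Hôpital's rule:
  lim(x→0) 7·√x·ln(6x) = 0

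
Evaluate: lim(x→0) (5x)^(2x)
This is an exponential indeterminate form.

For exponential indeterminate forms, take the natural log:
  Let L = lim(x→0) (5x)^(2x)
  Then ln(L) = lim(x→0) [exponent × ln(base)]
  Evaluate using L'Hôpital or standard limits, then exponentiate.
  L = 1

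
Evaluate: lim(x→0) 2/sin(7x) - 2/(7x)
This is an ∞-∞ indeterminate form.

Combine fractions or rationalize to convert ∞-∞ to 0/0 form:
  lim(x→0) 2/sin(7x) - 2/(7x) = 0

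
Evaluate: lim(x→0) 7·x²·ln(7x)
This is a 0·∞ indeterminate form.

Rewrite 0·∞ as a quotient (0/0 or ∞/∞ form), then apply L'Hôpital's rule:
  lim(x→0) 7·x²·ln(7x) = 0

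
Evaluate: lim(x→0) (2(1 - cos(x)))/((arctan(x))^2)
This is a 0/0 indeterminate form.

Apply L'Hôpital's rule: differentiate numerator and denominator separately.
  f(x) = 2 - 2·cos(x)   ⇒   f'(x) = 2·sin(x)
  g(x) = atan(x)^2   ⇒   g'(x) = 2·atan(x)/(x^2 + 1)
  lim(x→0) f'(x)/g'(x) = lim(x→0) (2·sin(x))/(2·atan(x)/(x^2 + 1))
  = 1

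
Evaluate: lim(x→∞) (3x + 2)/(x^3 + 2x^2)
This is an ∞/∞ indeterminate form.

Apply L'Hôpital's rule: differentiate numerator and denominator separately.
  f(x) = 3·x + 2   ⇒   f'(x) = 3
  g(x) = x^3 + 2·x^2   ⇒   g'(x) = 3·x^2 + 4·x
  lim(x→∞) f'(x)/g'(x) = lim(x→∞) (3)/(3·x^2 + 4·x)
  = 0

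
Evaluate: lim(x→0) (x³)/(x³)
This is a 0/0 indeterminate form.

Apply L'Hôpital's rule: differentiate numerator and denominator separately.
  f(x) = x^3   ⇒   f'(x) = 3·x^2
  g(x) = x^3   ⇒   g'(x) = 3·x^2
  lim(x→0) f'(x)/g'(x) = lim(x→0) (3·x^2)/(3·x^2)
  = 1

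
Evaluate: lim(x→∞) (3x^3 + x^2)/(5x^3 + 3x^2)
This is an ∞/∞ indeterminate form.

Apply L'Hôpital's rule: differentiate numerator and denominator separately.
  f(x) = 3·x^3 + x^2   ⇒   f'(x) = 9·x^2 + 2·x
  g(x) = 5·x^3 + 3·x^2   ⇒   g'(x) = 15·x^2 + 6·x
  lim(x→∞) f'(x)/g'(x) = lim(x→∞) (9·x^2 + 2·x)/(15·x^2 + 6·x)
  = 3/5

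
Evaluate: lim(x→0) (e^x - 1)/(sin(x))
This is a 0/0 indeterminate form.

Apply L'Hôpital's rule: differentiate numerator and denominator separately.
  f(x) = e^(x) - 1   ⇒   f'(x) = e^(x)
  g(x) = sin(x)   ⇒   g'(x) = cos(x)
  lim(x→0) f'(x)/g'(x) = lim(x→0) (e^(x))/(cos(x))
  = 1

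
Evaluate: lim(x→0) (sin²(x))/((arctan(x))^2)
This is a 0/0 indeterminate form.

Apply L'Hôpital's rule: differentiate numerator and denominator separately.
  f(x) = sin(x)^2   ⇒   f'(x) = 2·sin(x)·cos(x)
  g(x) = atan(x)^2   ⇒   g'(x) = 2·atan(x)/(x^2 + 1)
  lim(x→0) f'(x)/g'(x) = lim(x→0) (2·sin(x)·cos(x))/(2·atan(x)/(x^2 + 1))
  = 1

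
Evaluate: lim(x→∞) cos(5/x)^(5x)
This is an exponential indeterminate form.

For exponential indeterminate forms, take the natural log:
  Let L = lim(x→∞) cos(5/x)^(5x)
  Then ln(L) = lim(x→∞) [exponent × ln(base)]
  Evaluate using L'Hôpital or standard limits, then exponentiate.
  L = 1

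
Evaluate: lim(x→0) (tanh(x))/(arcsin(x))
This is a 0/0 indeterminate form.

Apply L'Hôpital's rule: differentiate numerator and denominator separately.
  f(x) = tanh(x)   ⇒   f'(x) = 1 - tanh(x)^2
  g(x) = asin(x)   ⇒   g'(x) = 1/sqrt(1 - x^2)
  lim(x→0) f'(x)/g'(x) = lim(x→0) (1 - tanh(x)^2)/(1/sqrt(1 - x^2))
  = 1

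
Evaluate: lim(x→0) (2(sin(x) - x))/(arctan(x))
This is a 0/0 indeterminate form.

Apply L'Hôpital's rule: differentiate numerator and denominator separately.
  f(x) = -2·x + 2·sin(x)   ⇒   f'(x) = 2·cos(x) - 2
  g(x) = atan(x)   ⇒   g'(x) = 1/(x^2 + 1)
  lim(x→0) f'(x)/g'(x) = lim(x→0) (2·cos(x) - 2)/(1/(x^2 + 1))
  = 0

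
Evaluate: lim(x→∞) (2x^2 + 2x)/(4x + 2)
This is an ∞/∞ indeterminate form.

Apply L'Hôpital's rule: differentiate numerator and denominator separately.
  f(x) = 2·x^2 + 2·x   ⇒   f'(x) = 4·x + 2
  g(x) = 4·x + 2   ⇒   g'(x) = 4
  lim(x→∞) f'(x)/g'(x) = lim(x→∞) (4·x + 2)/(4)
  = ∞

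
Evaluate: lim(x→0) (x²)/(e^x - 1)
This is a 0/0 indeterminate form.

Apply L'Hôpital's rule: differentiate numerator and denominator separately.
  f(x) = x^2   ⇒   f'(x) = 2·x
  g(x) = e^(x) - 1   ⇒   g'(x) = e^(x)
  lim(x→0) f'(x)/g'(x) = lim(x→0) (2·x)/(e^(x))
  = 0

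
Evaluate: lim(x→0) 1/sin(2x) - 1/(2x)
This is an ∞-∞ indeterminate form.

Combine fractions or rationalize to convert ∞-∞ to 0/0 form:
  lim(x→0) 1/sin(2x) - 1/(2x) = 0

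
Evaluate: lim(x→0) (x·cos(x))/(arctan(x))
This is a 0/0 indeterminate form.

Apply L'Hôpital's rule: differentiate numerator and denominator separately.
  f(x) = x·cos(x)   ⇒   f'(x) = -x·sin(x) + cos(x)
  g(x) = atan(x)   ⇒   g'(x) = 1/(x^2 + 1)
  lim(x→0) f'(x)/g'(x) = lim(x→0) (-x·sin(x) + cos(x))/(1/(x^2 + 1))
  = 1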